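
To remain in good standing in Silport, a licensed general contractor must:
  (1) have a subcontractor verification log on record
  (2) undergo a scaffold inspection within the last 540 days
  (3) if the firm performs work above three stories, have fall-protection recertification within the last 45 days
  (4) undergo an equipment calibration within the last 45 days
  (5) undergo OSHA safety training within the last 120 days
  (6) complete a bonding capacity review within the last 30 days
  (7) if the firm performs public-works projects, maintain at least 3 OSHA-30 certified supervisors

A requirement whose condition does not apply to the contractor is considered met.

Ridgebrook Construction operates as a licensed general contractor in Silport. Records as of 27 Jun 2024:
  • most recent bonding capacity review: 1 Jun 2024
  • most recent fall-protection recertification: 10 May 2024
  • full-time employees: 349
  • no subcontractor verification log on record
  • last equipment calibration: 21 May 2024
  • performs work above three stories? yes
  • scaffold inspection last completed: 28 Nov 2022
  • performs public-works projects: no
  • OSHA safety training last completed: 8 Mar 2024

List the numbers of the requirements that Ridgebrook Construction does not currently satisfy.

1. subcontractor verification log absent → not met
2. scaffold inspection 577 days ago vs limit 540 → not met
3. condition 'performs work above three stories' holds; fall-protection recertification 48 days ago vs limit 45 → not met
4. equipment calibration 37 days ago vs limit 45 → met
5. OSHA safety training 111 days ago vs limit 120 → met
6. bonding capacity review 26 days ago vs limit 30 → met
7. condition 'performs public-works projects' does not hold → requirement n/a → met
Not met: 1, 2, 3

1, 2, 3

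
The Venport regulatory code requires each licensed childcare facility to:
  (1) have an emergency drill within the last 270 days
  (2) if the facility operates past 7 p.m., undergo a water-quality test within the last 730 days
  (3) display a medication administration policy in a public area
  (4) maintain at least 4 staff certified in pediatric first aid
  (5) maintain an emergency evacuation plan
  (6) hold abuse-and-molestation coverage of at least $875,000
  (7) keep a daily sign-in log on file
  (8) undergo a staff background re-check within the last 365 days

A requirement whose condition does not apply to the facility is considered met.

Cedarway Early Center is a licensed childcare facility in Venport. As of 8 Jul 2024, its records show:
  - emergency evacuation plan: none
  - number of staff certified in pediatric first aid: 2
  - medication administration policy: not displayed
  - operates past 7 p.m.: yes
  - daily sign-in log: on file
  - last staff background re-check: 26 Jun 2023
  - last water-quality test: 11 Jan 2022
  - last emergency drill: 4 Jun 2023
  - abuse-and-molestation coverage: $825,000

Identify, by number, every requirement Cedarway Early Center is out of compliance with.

1. emergency drill 400 days ago vs limit 270 → not met
2. condition 'operates past 7 p.m.' holds; water-quality test 909 days ago vs limit 730 → not met
3. medication administration policy absent → not met
4. staff certified in pediatric first aid 2 < 4 → not met
5. emergency evacuation plan absent → not met
6. abuse-and-molestation coverage $825,000 < $875,000 → not met
7. daily sign-in log present → met
8. staff background re-check 378 days ago vs limit 365 → not met
Not met: 1, 2, 3, 4, 5, 6, 8

1, 2, 3, 4, 5, 6, 8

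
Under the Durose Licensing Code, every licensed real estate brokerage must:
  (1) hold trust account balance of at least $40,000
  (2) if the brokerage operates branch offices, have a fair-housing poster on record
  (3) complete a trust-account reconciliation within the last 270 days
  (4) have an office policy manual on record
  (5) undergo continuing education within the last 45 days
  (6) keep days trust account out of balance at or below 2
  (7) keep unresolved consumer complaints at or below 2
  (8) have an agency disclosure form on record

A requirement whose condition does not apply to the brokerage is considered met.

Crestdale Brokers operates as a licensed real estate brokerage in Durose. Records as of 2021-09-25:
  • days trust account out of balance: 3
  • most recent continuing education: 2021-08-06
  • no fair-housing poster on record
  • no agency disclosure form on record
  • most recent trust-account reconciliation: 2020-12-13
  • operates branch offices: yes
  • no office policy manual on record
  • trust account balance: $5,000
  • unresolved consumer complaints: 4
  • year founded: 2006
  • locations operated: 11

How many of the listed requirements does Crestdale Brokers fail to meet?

8

1. trust account balance $5,000 < $40,000 → not met
2. condition 'operates branch offices' holds; fair-housing poster absent → not met
3. trust-account reconciliation 286 days ago vs limit 270 → not met
4. office policy manual absent → not met
5. continuing education 50 days ago vs limit 45 → not met
6. days trust account out of balance 3 > 2 → not met
7. unresolved consumer complaints 4 > 2 → not met
8. agency disclosure form absent → not met
Not met: 8 of 8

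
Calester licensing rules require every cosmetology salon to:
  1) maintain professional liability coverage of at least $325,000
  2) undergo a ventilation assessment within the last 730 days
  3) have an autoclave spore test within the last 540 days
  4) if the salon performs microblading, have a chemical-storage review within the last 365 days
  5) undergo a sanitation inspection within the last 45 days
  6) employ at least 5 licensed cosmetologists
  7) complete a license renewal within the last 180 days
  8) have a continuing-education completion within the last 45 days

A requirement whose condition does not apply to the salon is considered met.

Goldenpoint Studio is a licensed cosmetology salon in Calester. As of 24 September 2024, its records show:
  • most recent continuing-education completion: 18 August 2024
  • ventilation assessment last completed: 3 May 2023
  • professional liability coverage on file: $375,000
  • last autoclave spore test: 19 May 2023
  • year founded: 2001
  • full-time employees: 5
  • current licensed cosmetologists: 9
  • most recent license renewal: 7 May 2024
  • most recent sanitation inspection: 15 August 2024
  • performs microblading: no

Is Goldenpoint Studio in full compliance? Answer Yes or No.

1. professional liability coverage $375,000 ≥ $325,000 → met
2. ventilation assessment 510 days ago vs limit 730 → met
3. autoclave spore test 494 days ago vs limit 540 → met
4. condition 'performs microblading' does not hold → requirement n/a → met
5. sanitation inspection 40 days ago vs limit 45 → met
6. licensed cosmetologists 9 ≥ 5 → met
7. license renewal 140 days ago vs limit 180 → met
8. continuing-education completion 37 days ago vs limit 45 → met
All met.

Yes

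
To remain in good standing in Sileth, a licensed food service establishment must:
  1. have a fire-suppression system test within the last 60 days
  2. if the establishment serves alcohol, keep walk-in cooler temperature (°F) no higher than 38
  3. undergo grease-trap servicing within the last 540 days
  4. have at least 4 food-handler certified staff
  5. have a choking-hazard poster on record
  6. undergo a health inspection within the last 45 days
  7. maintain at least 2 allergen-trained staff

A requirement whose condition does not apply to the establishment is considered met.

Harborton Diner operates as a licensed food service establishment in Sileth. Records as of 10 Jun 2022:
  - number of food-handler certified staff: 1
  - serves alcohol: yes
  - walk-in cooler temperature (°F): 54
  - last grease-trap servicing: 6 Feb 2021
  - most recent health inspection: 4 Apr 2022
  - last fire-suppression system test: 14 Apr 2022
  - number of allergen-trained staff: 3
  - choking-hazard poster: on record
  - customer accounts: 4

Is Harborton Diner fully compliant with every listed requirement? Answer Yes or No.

1. fire-suppression system test 57 days ago vs limit 60 → met
2. condition 'serves alcohol' holds; walk-in cooler temperature (°F) 54 > 38 → not met
3. grease-trap servicing 489 days ago vs limit 540 → met
4. food-handler certified staff 1 < 4 → not met
5. choking-hazard poster present → met
6. health inspection 67 days ago vs limit 45 → not met
7. allergen-trained staff 3 ≥ 2 → met
Not met: 2, 4, 6

No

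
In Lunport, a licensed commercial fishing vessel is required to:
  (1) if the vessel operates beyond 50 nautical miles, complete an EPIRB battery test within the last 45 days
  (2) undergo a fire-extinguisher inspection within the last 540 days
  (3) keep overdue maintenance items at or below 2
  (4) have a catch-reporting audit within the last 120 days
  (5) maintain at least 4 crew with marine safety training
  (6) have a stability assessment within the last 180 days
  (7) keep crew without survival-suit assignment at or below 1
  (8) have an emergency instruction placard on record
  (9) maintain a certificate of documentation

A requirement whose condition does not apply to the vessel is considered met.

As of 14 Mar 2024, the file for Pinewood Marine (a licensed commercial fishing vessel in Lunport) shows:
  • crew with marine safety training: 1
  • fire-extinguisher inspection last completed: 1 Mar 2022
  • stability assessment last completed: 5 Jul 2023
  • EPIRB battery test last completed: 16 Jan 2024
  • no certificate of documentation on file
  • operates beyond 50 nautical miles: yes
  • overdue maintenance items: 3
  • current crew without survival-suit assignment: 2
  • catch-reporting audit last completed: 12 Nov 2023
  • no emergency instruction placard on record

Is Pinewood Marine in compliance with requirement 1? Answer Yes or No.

1. condition 'operates beyond 50 nautical miles' holds; EPIRB battery test 58 days ago vs limit 45 → not met

No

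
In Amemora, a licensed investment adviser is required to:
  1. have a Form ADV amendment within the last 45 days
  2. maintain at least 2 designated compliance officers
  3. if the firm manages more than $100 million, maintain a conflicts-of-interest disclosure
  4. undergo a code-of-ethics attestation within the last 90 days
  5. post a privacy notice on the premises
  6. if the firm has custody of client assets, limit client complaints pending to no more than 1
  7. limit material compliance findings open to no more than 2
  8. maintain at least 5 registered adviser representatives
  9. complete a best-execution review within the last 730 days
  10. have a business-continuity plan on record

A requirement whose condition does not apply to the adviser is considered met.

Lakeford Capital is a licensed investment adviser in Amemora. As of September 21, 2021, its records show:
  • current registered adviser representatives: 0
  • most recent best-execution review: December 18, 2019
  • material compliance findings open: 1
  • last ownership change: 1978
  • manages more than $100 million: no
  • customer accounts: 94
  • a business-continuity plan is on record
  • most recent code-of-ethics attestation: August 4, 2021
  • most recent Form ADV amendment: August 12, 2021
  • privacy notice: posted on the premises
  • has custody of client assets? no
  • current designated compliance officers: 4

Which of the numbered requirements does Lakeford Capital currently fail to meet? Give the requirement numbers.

8

1. Form ADV amendment 40 days ago vs limit 45 → met
2. designated compliance officers 4 ≥ 2 → met
3. condition 'manages more than $100 million' does not hold → requirement n/a → met
4. code-of-ethics attestation 48 days ago vs limit 90 → met
5. privacy notice present → met
6. condition 'has custody of client assets' does not hold → requirement n/a → met
7. material compliance findings open 1 ≤ 2 → met
8. registered adviser representatives 0 < 5 → not met
9. best-execution review 643 days ago vs limit 730 → met
10. business-continuity plan present → met
Not met: 8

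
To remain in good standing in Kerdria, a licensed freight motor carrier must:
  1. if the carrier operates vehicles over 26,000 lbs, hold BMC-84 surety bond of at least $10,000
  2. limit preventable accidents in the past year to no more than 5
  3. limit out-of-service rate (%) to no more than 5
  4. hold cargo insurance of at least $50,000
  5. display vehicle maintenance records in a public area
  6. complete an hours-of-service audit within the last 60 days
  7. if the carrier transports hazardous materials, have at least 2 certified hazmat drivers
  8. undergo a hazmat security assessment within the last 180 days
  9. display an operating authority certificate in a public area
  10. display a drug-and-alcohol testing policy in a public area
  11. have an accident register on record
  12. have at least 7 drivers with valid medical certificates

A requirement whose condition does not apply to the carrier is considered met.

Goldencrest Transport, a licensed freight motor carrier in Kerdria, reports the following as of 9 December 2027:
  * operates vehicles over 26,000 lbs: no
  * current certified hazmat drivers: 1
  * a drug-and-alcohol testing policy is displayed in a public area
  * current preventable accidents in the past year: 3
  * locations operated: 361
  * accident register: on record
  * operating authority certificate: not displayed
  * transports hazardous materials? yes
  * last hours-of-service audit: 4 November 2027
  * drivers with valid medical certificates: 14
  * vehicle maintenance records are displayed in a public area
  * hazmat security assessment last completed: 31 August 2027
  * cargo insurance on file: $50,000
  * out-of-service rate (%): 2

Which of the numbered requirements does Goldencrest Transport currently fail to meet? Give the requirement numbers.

1. condition 'operates vehicles over 26,000 lbs' does not hold → requirement n/a → met
2. preventable accidents in the past year 3 ≤ 5 → met
3. out-of-service rate (%) 2 ≤ 5 → met
4. cargo insurance $50,000 ≥ $50,000 → met
5. vehicle maintenance records present → met
6. hours-of-service audit 35 days ago vs limit 60 → met
7. condition 'transports hazardous materials' holds; certified hazmat drivers 1 < 2 → not met
8. hazmat security assessment 100 days ago vs limit 180 → met
9. operating authority certificate absent → not met
10. drug-and-alcohol testing policy present → met
11. accident register present → met
12. drivers with valid medical certificates 14 ≥ 7 → met
Not met: 7, 9

7, 9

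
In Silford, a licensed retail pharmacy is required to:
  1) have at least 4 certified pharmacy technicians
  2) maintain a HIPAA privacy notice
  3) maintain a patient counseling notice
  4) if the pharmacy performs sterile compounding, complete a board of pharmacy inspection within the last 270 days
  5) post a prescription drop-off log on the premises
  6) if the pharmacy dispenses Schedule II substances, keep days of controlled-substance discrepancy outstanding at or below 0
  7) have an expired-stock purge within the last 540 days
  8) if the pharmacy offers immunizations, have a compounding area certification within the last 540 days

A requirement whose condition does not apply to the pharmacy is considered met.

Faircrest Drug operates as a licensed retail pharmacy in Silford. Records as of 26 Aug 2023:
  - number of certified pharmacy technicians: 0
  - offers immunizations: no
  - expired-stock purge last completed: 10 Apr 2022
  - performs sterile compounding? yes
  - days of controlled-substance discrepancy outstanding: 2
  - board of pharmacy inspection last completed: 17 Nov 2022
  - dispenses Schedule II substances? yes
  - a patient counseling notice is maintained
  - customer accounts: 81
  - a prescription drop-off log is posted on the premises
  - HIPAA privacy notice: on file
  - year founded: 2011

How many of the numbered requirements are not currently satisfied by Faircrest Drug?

3

1. certified pharmacy technicians 0 < 4 → not met
2. HIPAA privacy notice present → met
3. patient counseling notice present → met
4. condition 'performs sterile compounding' holds; board of pharmacy inspection 282 days ago vs limit 270 → not met
5. prescription drop-off log present → met
6. condition 'dispenses Schedule II substances' holds; days of controlled-substance discrepancy outstanding 2 > 0 → not met
7. expired-stock purge 503 days ago vs limit 540 → met
8. condition 'offers immunizations' does not hold → requirement n/a → met
Not met: 3 of 8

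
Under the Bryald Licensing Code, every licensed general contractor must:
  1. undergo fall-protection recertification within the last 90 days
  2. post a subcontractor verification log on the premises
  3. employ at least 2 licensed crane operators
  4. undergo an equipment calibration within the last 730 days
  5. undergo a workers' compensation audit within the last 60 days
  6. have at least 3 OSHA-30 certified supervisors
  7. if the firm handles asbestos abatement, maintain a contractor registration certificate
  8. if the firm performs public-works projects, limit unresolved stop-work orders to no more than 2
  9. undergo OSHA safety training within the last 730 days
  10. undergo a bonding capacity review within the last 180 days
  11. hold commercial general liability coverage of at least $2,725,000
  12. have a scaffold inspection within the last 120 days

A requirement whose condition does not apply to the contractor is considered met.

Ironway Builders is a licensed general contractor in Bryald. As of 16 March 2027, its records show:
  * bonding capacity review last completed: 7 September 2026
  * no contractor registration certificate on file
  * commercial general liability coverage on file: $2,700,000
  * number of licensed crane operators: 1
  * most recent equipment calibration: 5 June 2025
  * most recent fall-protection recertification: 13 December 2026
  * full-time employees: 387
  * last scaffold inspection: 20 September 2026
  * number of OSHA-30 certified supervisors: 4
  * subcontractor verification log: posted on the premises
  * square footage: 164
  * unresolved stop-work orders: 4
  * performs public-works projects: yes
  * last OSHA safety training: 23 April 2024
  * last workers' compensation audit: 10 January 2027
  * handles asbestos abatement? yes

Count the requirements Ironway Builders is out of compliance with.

9

1. fall-protection recertification 93 days ago vs limit 90 → not met
2. subcontractor verification log present → met
3. licensed crane operators 1 < 2 → not met
4. equipment calibration 649 days ago vs limit 730 → met
5. workers' compensation audit 65 days ago vs limit 60 → not met
6. OSHA-30 certified supervisors 4 ≥ 3 → met
7. condition 'handles asbestos abatement' holds; contractor registration certificate absent → not met
8. condition 'performs public-works projects' holds; unresolved stop-work orders 4 > 2 → not met
9. OSHA safety training 1057 days ago vs limit 730 → not met
10. bonding capacity review 190 days ago vs limit 180 → not met
11. commercial general liability coverage $2,700,000 < $2,725,000 → not met
12. scaffold inspection 177 days ago vs limit 120 → not met
Not met: 9 of 12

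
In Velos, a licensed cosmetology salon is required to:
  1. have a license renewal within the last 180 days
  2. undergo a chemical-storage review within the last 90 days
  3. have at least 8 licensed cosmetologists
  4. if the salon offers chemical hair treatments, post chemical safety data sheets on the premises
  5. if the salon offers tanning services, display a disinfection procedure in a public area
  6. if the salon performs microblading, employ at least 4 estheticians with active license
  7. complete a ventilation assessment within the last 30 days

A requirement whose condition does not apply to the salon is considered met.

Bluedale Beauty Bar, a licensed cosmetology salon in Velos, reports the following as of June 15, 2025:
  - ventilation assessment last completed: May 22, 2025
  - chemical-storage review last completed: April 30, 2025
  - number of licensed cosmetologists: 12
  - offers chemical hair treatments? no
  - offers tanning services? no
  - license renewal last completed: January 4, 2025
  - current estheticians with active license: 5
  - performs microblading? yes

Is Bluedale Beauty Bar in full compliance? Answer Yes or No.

Yes

1. license renewal 162 days ago vs limit 180 → met
2. chemical-storage review 46 days ago vs limit 90 → met
3. licensed cosmetologists 12 ≥ 8 → met
4. condition 'offers chemical hair treatments' does not hold → requirement n/a → met
5. condition 'offers tanning services' does not hold → requirement n/a → met
6. condition 'performs microblading' holds; estheticians with active license 5 ≥ 4 → met
7. ventilation assessment 24 days ago vs limit 30 → met
All met.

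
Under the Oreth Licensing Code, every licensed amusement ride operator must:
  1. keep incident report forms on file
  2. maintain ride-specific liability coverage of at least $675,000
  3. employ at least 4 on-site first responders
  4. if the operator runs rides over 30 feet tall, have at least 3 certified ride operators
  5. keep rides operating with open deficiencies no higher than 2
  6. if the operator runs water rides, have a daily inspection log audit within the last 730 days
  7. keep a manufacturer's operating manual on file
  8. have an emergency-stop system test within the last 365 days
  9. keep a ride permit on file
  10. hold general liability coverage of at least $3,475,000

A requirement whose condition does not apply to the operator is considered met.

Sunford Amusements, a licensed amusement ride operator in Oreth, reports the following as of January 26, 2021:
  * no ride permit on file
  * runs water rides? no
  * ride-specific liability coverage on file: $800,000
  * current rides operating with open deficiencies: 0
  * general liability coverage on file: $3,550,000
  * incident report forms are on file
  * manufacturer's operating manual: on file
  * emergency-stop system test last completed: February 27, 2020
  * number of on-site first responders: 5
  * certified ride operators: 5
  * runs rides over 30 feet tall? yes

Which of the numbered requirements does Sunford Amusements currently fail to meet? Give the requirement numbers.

9

1. incident report forms present → met
2. ride-specific liability coverage $800,000 ≥ $675,000 → met
3. on-site first responders 5 ≥ 4 → met
4. condition 'runs rides over 30 feet tall' holds; certified ride operators 5 ≥ 3 → met
5. rides operating with open deficiencies 0 ≤ 2 → met
6. condition 'runs water rides' does not hold → requirement n/a → met
7. manufacturer's operating manual present → met
8. emergency-stop system test 334 days ago vs limit 365 → met
9. ride permit absent → not met
10. general liability coverage $3,550,000 ≥ $3,475,000 → met
Not met: 9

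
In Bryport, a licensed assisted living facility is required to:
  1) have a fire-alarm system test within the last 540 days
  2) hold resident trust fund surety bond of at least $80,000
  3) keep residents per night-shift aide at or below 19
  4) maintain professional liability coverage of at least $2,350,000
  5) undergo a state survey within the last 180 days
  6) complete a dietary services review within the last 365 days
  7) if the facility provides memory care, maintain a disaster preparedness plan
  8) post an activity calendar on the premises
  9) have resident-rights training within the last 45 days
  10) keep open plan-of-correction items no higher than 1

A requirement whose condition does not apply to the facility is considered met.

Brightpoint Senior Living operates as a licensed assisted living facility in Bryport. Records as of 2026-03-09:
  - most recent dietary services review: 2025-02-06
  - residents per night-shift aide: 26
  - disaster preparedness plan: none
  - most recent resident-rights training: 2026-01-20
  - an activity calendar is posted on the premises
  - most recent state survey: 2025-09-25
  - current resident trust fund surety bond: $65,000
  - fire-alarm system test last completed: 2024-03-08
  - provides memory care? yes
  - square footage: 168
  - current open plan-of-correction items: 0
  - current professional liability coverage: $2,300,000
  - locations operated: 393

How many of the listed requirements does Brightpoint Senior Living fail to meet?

7

1. fire-alarm system test 731 days ago vs limit 540 → not met
2. resident trust fund surety bond $65,000 < $80,000 → not met
3. residents per night-shift aide 26 > 19 → not met
4. professional liability coverage $2,300,000 < $2,350,000 → not met
5. state survey 165 days ago vs limit 180 → met
6. dietary services review 396 days ago vs limit 365 → not met
7. condition 'provides memory care' holds; disaster preparedness plan absent → not met
8. activity calendar present → met
9. resident-rights training 48 days ago vs limit 45 → not met
10. open plan-of-correction items 0 ≤ 1 → met
Not met: 7 of 10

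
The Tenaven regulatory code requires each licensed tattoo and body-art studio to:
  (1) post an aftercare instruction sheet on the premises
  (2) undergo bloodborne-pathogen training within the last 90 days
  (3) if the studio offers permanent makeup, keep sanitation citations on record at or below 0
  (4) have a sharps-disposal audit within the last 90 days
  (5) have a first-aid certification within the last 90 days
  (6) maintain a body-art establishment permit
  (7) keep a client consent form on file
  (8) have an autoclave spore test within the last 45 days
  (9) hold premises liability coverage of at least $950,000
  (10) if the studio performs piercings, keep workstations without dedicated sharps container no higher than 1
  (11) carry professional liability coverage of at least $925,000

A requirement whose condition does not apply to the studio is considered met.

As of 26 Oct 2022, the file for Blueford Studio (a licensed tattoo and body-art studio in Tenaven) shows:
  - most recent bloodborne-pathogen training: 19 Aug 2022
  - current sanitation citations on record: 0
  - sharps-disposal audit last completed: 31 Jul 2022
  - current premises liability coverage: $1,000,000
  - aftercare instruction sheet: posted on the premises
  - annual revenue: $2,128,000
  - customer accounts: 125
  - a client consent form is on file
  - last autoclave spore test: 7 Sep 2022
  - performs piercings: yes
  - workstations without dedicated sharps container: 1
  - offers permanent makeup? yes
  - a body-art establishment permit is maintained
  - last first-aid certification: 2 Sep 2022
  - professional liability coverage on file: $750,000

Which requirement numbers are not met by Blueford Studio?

1. aftercare instruction sheet present → met
2. bloodborne-pathogen training 68 days ago vs limit 90 → met
3. condition 'offers permanent makeup' holds; sanitation citations on record 0 ≤ 0 → met
4. sharps-disposal audit 87 days ago vs limit 90 → met
5. first-aid certification 54 days ago vs limit 90 → met
6. body-art establishment permit present → met
7. client consent form present → met
8. autoclave spore test 49 days ago vs limit 45 → not met
9. premises liability coverage $1,000,000 ≥ $950,000 → met
10. condition 'performs piercings' holds; workstations without dedicated sharps container 1 ≤ 1 → met
11. professional liability coverage $750,000 < $925,000 → not met
Not met: 8, 11

8, 11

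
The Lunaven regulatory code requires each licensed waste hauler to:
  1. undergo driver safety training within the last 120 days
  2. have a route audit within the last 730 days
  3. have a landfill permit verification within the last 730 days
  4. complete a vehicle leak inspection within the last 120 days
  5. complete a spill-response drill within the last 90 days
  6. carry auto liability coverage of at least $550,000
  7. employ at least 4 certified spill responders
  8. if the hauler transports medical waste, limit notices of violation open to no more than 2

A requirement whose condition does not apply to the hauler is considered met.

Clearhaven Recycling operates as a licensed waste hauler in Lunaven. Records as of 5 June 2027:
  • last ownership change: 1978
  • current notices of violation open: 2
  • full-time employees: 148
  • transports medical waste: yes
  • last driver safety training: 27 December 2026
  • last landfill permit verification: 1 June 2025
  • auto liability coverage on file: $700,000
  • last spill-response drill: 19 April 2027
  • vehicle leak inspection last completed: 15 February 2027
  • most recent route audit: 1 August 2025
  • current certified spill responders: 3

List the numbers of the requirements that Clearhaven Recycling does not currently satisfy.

1. driver safety training 160 days ago vs limit 120 → not met
2. route audit 673 days ago vs limit 730 → met
3. landfill permit verification 734 days ago vs limit 730 → not met
4. vehicle leak inspection 110 days ago vs limit 120 → met
5. spill-response drill 47 days ago vs limit 90 → met
6. auto liability coverage $700,000 ≥ $550,000 → met
7. certified spill responders 3 < 4 → not met
8. condition 'transports medical waste' holds; notices of violation open 2 ≤ 2 → met
Not met: 1, 3, 7

1, 3, 7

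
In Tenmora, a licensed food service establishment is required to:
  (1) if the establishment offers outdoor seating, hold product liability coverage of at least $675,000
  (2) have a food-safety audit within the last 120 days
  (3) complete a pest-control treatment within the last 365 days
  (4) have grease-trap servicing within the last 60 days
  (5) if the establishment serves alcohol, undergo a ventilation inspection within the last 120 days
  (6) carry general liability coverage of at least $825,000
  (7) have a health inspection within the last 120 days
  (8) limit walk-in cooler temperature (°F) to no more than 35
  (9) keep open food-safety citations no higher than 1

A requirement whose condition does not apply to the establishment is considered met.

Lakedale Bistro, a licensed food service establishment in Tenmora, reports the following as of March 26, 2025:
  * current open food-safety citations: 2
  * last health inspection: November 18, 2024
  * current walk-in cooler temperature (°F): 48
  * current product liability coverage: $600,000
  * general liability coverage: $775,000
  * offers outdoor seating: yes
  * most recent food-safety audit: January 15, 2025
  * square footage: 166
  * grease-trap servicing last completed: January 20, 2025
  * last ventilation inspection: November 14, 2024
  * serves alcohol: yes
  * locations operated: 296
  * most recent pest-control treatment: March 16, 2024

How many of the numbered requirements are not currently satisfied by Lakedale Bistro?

1. condition 'offers outdoor seating' holds; product liability coverage $600,000 < $675,000 → not met
2. food-safety audit 70 days ago vs limit 120 → met
3. pest-control treatment 375 days ago vs limit 365 → not met
4. grease-trap servicing 65 days ago vs limit 60 → not met
5. condition 'serves alcohol' holds; ventilation inspection 132 days ago vs limit 120 → not met
6. general liability coverage $775,000 < $825,000 → not met
7. health inspection 128 days ago vs limit 120 → not met
8. walk-in cooler temperature (°F) 48 > 35 → not met
9. open food-safety citations 2 > 1 → not met
Not met: 8 of 9

8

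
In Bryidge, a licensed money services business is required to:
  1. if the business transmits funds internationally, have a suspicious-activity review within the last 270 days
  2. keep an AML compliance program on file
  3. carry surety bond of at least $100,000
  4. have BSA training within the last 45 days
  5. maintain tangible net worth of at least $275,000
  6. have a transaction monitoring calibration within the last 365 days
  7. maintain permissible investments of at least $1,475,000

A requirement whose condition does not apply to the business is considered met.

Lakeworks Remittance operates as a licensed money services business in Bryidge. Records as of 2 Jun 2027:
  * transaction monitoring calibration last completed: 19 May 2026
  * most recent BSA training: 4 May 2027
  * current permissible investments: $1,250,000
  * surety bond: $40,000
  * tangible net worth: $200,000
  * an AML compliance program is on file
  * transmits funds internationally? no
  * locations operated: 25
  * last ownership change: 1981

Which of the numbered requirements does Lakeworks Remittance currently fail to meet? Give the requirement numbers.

1. condition 'transmits funds internationally' does not hold → requirement n/a → met
2. AML compliance program present → met
3. surety bond $40,000 < $100,000 → not met
4. BSA training 29 days ago vs limit 45 → met
5. tangible net worth $200,000 < $275,000 → not met
6. transaction monitoring calibration 379 days ago vs limit 365 → not met
7. permissible investments $1,250,000 < $1,475,000 → not met
Not met: 3, 5, 6, 7

3, 5, 6, 7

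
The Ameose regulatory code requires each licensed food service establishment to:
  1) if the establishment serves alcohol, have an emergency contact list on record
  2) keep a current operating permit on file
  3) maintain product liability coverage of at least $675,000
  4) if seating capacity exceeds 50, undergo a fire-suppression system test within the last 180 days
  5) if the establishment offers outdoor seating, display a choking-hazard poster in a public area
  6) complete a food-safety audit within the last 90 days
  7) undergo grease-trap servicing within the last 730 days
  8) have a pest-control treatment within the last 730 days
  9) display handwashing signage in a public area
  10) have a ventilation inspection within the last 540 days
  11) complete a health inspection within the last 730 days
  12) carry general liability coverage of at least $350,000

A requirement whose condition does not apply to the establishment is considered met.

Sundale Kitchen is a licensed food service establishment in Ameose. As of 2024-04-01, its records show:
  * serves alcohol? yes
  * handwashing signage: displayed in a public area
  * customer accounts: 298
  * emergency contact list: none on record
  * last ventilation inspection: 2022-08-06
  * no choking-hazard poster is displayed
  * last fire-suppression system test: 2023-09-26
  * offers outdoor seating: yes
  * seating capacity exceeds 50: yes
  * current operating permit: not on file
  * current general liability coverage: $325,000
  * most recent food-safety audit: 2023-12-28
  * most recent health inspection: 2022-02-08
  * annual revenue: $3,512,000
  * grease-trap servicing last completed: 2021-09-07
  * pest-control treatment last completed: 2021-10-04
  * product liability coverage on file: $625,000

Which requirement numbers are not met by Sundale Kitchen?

1, 2, 3, 4, 5, 6, 7, 8, 10, 11, 12

1. condition 'serves alcohol' holds; emergency contact list absent → not met
2. current operating permit absent → not met
3. product liability coverage $625,000 < $675,000 → not met
4. condition 'seating capacity exceeds 50' holds; fire-suppression system test 188 days ago vs limit 180 → not met
5. condition 'offers outdoor seating' holds; choking-hazard poster absent → not met
6. food-safety audit 95 days ago vs limit 90 → not met
7. grease-trap servicing 937 days ago vs limit 730 → not met
8. pest-control treatment 910 days ago vs limit 730 → not met
9. handwashing signage present → met
10. ventilation inspection 604 days ago vs limit 540 → not met
11. health inspection 783 days ago vs limit 730 → not met
12. general liability coverage $325,000 < $350,000 → not met
Not met: 1, 2, 3, 4, 5, 6, 7, 8, 10, 11, 12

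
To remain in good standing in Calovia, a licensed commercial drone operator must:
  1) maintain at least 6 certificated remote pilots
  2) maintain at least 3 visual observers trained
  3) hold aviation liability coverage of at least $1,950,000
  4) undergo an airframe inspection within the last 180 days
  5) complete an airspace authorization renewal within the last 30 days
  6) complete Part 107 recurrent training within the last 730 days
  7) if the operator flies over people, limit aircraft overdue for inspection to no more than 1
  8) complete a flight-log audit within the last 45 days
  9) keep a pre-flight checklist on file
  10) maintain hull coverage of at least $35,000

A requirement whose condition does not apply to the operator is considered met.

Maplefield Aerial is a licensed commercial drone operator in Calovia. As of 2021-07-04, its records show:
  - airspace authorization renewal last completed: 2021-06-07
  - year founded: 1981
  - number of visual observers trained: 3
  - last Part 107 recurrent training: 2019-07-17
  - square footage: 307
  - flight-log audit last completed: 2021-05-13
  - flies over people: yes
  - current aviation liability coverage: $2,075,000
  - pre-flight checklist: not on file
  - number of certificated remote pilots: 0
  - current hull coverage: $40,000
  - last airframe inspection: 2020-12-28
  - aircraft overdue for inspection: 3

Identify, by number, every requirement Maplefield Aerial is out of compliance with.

1, 4, 7, 8, 9

1. certificated remote pilots 0 < 6 → not met
2. visual observers trained 3 ≥ 3 → met
3. aviation liability coverage $2,075,000 ≥ $1,950,000 → met
4. airframe inspection 188 days ago vs limit 180 → not met
5. airspace authorization renewal 27 days ago vs limit 30 → met
6. Part 107 recurrent training 718 days ago vs limit 730 → met
7. condition 'flies over people' holds; aircraft overdue for inspection 3 > 1 → not met
8. flight-log audit 52 days ago vs limit 45 → not met
9. pre-flight checklist absent → not met
10. hull coverage $40,000 ≥ $35,000 → met
Not met: 1, 4, 7, 8, 9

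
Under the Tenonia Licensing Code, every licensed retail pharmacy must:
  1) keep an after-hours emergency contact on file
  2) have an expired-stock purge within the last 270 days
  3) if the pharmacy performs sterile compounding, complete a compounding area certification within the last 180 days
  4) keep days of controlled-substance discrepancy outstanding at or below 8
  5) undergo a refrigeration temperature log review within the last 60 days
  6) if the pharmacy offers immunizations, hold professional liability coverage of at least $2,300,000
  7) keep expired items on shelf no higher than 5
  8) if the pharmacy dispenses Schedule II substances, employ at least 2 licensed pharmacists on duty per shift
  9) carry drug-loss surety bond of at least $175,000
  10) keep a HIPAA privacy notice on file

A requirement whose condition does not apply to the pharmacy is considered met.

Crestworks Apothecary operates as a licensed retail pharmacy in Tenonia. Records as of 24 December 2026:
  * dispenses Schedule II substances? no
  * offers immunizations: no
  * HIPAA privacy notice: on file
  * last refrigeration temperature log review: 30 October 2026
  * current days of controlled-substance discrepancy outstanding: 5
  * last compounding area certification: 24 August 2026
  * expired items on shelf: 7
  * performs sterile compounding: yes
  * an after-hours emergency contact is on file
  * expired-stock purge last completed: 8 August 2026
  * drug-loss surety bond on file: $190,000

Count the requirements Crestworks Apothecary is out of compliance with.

1. after-hours emergency contact present → met
2. expired-stock purge 138 days ago vs limit 270 → met
3. condition 'performs sterile compounding' holds; compounding area certification 122 days ago vs limit 180 → met
4. days of controlled-substance discrepancy outstanding 5 ≤ 8 → met
5. refrigeration temperature log review 55 days ago vs limit 60 → met
6. condition 'offers immunizations' does not hold → requirement n/a → met
7. expired items on shelf 7 > 5 → not met
8. condition 'dispenses Schedule II substances' does not hold → requirement n/a → met
9. drug-loss surety bond $190,000 ≥ $175,000 → met
10. HIPAA privacy notice present → met
Not met: 1 of 10

1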